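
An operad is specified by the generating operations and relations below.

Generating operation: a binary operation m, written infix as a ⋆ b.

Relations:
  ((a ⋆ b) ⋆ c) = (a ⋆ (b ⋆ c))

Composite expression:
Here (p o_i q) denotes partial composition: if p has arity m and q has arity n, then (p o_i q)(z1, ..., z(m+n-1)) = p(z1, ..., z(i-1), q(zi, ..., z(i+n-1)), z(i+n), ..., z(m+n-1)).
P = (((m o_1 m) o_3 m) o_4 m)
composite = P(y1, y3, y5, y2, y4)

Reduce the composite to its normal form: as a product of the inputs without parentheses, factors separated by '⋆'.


Key point: m is associative — brackets drop, the y-order remains.
(y1 ⋆ y3) unparenthesizes to y1 ⋆ y3
(y2 ⋆ y4) unparenthesizes to y2 ⋆ y4
(y5 ⋆ (y2 ⋆ y4)) unparenthesizes to y5 ⋆ y2 ⋆ y4
((y1 ⋆ y3) ⋆ (y5 ⋆ (y2 ⋆ y4))) unparenthesizes to y1 ⋆ y3 ⋆ y5 ⋆ y2 ⋆ y4

y1 ⋆ y3 ⋆ y5 ⋆ y2 ⋆ y4


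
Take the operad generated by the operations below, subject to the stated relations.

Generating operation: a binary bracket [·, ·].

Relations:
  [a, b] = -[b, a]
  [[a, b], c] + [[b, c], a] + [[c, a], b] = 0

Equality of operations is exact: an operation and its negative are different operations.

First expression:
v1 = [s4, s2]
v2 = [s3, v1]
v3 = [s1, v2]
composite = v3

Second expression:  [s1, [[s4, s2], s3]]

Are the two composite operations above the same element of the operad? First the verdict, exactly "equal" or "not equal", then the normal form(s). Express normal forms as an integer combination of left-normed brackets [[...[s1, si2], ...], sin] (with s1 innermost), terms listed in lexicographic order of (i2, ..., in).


not equal; the first gives [[[s1, s2], s4], s3] - [[[s1, s3], s2], s4] + [[[s1, s3], s4], s2] - [[[s1, s4], s2], s3] and the second -[[[s1, s2], s4], s3] + [[[s1, s3], s2], s4] - [[[s1, s3], s4], s2] + [[[s1, s4], s2], s3]

The first expression, normalized: [[[s1, s2], s4], s3] - [[[s1, s3], s2], s4] + [[[s1, s3], s4], s2] - [[[s1, s4], s2], s3]
The second expression, normalized: -[[[s1, s2], s4], s3] + [[[s1, s3], s2], s4] - [[[s1, s3], s4], s2] + [[[s1, s4], s2], s3]
The normal forms differ: not equal.


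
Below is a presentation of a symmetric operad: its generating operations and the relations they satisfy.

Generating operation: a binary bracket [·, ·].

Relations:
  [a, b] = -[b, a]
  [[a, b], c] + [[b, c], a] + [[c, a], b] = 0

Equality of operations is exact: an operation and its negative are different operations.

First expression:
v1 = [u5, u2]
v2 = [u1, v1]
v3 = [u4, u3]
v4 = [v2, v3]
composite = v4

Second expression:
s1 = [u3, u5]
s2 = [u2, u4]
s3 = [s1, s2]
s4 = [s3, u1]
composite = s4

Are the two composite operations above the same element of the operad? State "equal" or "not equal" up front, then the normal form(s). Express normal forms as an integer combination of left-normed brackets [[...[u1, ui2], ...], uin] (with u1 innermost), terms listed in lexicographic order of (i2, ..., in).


not equal: they reduce to [[[[u1, u2], u5], u3], u4] - [[[[u1, u2], u5], u4], u3] - [[[[u1, u5], u2], u3], u4] + [[[[u1, u5], u2], u4], u3] and [[[[u1, u2], u4], u3], u5] - [[[[u1, u2], u4], u5], u3] - [[[[u1, u3], u5], u2], u4] + [[[[u1, u3], u5], u4], u2] - [[[[u1, u4], u2], u3], u5] + [[[[u1, u4], u2], u5], u3] + [[[[u1, u5], u3], u2], u4] - [[[[u1, u5], u3], u4], u2]


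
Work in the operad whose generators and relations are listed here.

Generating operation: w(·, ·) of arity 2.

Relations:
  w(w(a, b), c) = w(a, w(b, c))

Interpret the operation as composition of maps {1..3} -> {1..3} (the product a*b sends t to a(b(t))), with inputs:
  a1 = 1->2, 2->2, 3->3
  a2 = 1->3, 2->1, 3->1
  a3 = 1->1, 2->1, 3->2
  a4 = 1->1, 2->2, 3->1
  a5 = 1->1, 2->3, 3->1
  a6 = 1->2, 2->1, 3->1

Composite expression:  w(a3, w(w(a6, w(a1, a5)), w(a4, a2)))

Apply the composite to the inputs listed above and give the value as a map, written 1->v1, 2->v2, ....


1->1, 2->1, 3->1

w(a1, a5) = 1->2, 2->3, 3->2
w(a6, w(a1, a5)) = 1->1, 2->1, 3->1
w(a4, a2) = 1->1, 2->1, 3->1
w(w(a6, w(a1, a5)), w(a4, a2)) = 1->1, 2->1, 3->1
w(a3, w(w(a6, w(a1, a5)), w(a4, a2))) = 1->1, 2->1, 3->1


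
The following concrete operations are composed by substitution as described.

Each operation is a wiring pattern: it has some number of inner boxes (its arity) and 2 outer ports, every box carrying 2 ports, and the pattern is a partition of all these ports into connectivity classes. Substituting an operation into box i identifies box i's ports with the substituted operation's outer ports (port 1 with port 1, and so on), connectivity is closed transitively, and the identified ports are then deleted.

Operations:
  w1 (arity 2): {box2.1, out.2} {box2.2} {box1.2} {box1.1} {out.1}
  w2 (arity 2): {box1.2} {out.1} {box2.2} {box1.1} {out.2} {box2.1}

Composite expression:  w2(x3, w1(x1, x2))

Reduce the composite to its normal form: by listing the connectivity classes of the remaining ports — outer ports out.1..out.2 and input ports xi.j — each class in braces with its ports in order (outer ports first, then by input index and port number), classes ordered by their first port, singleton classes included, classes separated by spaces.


Treat the ports identified at w2 as solder joints: merge, then drop.
composing w1 on (x1, x2), with out.j its own outer ports: {out.1} {out.2, x2.1} {x1.1} {x1.2} {x2.2}
composing w2 on (x3, x1, x2), with out.j its own outer ports: {out.1} {out.2} {x1.1} {x1.2} {x2.1} {x2.2} {x3.1} {x3.2}

{out.1} {out.2} {x1.1} {x1.2} {x2.1} {x2.2} {x3.1} {x3.2}


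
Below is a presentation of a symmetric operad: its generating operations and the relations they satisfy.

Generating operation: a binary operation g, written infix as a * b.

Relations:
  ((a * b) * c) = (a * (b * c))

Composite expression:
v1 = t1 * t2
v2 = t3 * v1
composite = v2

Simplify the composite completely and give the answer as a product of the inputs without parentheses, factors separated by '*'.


t3 * t1 * t2

The g-tree's shape is irrelevant; the t-reading-order decides.
(t1 * t2) spells out as t1 * t2
(t3 * (t1 * t2)) spells out as t3 * t1 * t2


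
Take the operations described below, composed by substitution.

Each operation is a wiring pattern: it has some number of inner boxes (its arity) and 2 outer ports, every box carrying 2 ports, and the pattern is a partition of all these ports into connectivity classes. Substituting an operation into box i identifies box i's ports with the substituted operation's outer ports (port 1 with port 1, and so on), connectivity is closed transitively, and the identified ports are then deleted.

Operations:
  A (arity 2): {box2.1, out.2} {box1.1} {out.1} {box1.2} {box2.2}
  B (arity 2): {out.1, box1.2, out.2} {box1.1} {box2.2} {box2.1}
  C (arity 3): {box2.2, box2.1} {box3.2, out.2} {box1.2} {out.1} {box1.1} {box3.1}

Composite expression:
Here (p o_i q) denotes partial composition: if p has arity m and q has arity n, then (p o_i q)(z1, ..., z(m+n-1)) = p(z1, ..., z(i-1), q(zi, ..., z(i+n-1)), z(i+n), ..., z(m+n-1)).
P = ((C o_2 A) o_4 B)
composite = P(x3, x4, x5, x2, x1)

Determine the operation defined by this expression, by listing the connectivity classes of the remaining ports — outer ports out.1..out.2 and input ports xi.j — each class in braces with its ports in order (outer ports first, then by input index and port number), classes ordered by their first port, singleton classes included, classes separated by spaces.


{out.1} {out.2, x2.2} {x1.1} {x1.2} {x2.1} {x3.1} {x3.2} {x4.1} {x4.2} {x5.1} {x5.2}

After gluing at C, chains via deleted ports link the x-ports.
composing A on (x4, x5), with out.j its own outer ports: {out.1} {out.2, x5.1} {x4.1} {x4.2} {x5.2}
composing B on (x2, x1), with out.j its own outer ports: {out.1, out.2, x2.2} {x1.1} {x1.2} {x2.1}
composing C on (x3, x4, x5, x2, x1), with out.j its own outer ports: {out.1} {out.2, x2.2} {x1.1} {x1.2} {x2.1} {x3.1} {x3.2} {x4.1} {x4.2} {x5.1} {x5.2}


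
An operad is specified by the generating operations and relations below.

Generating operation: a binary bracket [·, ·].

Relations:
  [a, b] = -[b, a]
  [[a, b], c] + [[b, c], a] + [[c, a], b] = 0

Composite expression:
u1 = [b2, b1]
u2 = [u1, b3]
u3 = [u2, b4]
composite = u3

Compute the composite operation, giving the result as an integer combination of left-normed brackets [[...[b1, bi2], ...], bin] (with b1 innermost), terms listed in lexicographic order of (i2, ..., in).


-[[[b1, b2], b3], b4]

Skip Jacobi rewriting: expand, keep b1-initial words, read off terms.
Composite bracket: [[[b2, b1], b3], b4]
Each bracket splits as ab - ba, giving 8 signed words (2^3 = 8).
The b1-initial words carry the normal form:
  word b1b2b3b4 has sign -1, contributing -[[[b1, b2], b3], b4]


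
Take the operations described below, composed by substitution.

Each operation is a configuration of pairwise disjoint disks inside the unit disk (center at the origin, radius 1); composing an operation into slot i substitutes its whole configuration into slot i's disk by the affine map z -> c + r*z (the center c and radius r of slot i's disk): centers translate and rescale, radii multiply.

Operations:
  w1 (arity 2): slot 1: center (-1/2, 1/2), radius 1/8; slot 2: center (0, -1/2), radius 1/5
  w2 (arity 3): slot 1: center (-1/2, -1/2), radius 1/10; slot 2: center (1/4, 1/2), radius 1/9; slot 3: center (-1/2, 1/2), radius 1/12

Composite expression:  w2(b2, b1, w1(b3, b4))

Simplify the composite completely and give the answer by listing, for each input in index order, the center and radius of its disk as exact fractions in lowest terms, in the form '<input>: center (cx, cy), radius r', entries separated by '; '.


b1: center (1/4, 1/2), radius 1/9; b2: center (-1/2, -1/2), radius 1/10; b3: center (-13/24, 13/24), radius 1/96; b4: center (-1/2, 11/24), radius 1/60

Follow each b-input down from w2: c' goes to c + r*c', radius to r*r'.
tracing b2 down its 1-map path: center (-1/2, -1/2), radius 1/10
tracing b1 down its 1-map path: center (1/4, 1/2), radius 1/9
tracing b3 down its 2-map path: center (-13/24, 13/24), radius 1/96
tracing b4 down its 2-map path: center (-1/2, 11/24), radius 1/60


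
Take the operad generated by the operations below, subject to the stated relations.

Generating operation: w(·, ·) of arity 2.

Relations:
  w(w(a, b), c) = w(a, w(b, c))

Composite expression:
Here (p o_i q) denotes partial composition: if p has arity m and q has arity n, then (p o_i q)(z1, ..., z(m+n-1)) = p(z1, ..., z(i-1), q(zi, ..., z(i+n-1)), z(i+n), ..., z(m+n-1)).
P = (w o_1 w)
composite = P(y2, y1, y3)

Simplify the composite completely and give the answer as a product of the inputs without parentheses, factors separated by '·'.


y2 · y1 · y3

Every regrouping of w is equal, so read the y-inputs in written order.
w(y2, y1) linearizes to y2 · y1
w(w(y2, y1), y3) linearizes to y2 · y1 · y3


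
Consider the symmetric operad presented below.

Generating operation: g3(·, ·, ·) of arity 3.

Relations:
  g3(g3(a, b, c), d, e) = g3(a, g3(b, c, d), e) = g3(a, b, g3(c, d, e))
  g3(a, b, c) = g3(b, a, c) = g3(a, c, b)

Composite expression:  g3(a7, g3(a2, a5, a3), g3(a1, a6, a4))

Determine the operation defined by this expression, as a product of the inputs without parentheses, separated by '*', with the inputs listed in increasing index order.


a1 * a2 * a3 * a4 * a5 * a6 * a7

Shape and order are irrelevant to g3; the a-input set decides.
g3(a2, a5, a3) spells out as a2 * a5 * a3
g3(a1, a6, a4) spells out as a1 * a6 * a4
g3(a7, g3(a2, a5, a3), g3(a1, a6, a4)) spells out as a7 * a2 * a5 * a3 * a1 * a6 * a4
reordering the factors by index: a1 * a2 * a3 * a4 * a5 * a6 * a7


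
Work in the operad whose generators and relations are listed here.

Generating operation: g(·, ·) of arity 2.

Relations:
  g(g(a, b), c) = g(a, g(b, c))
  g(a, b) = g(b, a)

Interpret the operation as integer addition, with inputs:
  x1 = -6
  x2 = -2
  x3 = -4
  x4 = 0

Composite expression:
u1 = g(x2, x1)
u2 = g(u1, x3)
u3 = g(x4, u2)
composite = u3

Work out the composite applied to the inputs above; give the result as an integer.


-12

g(x2, x1) = -8
g(g(x2, x1), x3) = -12
g(x4, g(g(x2, x1), x3)) = -12


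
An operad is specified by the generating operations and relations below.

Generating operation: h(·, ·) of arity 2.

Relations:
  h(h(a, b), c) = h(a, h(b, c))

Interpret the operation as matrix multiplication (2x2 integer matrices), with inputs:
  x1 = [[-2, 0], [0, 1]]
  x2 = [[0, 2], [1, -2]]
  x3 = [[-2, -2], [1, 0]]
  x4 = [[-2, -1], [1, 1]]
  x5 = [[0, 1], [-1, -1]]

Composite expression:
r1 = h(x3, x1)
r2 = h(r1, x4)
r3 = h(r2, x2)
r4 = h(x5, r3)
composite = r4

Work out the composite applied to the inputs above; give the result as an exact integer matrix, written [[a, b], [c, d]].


[[2, 4], [4, 4]]

h(x3, x1) = [[4, -2], [-2, 0]]
h(h(x3, x1), x4) = [[-10, -6], [4, 2]]
h(h(h(x3, x1), x4), x2) = [[-6, -8], [2, 4]]
h(x5, h(h(h(x3, x1), x4), x2)) = [[2, 4], [4, 4]]


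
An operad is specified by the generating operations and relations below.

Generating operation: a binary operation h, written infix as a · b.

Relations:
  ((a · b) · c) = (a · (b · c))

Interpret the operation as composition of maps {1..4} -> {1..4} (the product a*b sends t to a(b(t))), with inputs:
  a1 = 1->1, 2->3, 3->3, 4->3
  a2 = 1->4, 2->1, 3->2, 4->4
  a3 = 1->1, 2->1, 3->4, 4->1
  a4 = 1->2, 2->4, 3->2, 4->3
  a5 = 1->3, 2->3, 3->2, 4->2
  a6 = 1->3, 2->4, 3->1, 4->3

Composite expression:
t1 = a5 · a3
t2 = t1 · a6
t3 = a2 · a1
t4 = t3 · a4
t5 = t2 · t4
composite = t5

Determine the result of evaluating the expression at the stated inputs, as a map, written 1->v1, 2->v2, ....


(a5 · a3) = 1->3, 2->3, 3->2, 4->3
((a5 · a3) · a6) = 1->2, 2->3, 3->3, 4->2
(a2 · a1) = 1->4, 2->2, 3->2, 4->2
((a2 · a1) · a4) = 1->2, 2->2, 3->2, 4->2
(((a5 · a3) · a6) · ((a2 · a1) · a4)) = 1->3, 2->3, 3->3, 4->3

1->3, 2->3, 3->3, 4->3


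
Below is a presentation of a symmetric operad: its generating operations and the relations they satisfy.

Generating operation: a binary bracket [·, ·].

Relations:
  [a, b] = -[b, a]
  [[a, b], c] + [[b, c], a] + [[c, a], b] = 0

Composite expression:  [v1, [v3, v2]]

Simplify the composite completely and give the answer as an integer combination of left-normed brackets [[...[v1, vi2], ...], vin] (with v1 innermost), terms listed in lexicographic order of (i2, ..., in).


-[[v1, v2], v3] + [[v1, v3], v2]


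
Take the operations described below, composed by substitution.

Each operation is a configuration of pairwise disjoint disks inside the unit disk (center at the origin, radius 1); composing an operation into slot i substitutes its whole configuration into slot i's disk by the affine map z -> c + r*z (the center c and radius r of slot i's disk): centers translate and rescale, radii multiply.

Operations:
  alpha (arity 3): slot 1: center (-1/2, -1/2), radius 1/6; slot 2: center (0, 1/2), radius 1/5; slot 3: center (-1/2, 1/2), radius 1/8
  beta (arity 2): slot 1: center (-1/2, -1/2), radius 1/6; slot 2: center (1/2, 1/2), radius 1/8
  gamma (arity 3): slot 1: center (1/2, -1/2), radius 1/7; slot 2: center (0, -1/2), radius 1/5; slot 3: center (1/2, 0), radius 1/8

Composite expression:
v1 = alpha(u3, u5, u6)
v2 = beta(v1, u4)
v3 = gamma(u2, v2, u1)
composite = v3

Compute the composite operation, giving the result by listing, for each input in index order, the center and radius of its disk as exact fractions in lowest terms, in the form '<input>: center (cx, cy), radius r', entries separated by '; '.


u1: center (1/2, 0), radius 1/8; u2: center (1/2, -1/2), radius 1/7; u3: center (-7/60, -37/60), radius 1/180; u4: center (1/10, -2/5), radius 1/40; u5: center (-1/10, -7/12), radius 1/150; u6: center (-7/60, -7/12), radius 1/240

Affine substitution under gamma: radii multiply and u-centers shift.
u2 passes through 1 substitution, ending at center (1/2, -1/2), radius 1/7
u3 passes through 3 substitutions, ending at center (-7/60, -37/60), radius 1/180
u5 passes through 3 substitutions, ending at center (-1/10, -7/12), radius 1/150
u6 passes through 3 substitutions, ending at center (-7/60, -7/12), radius 1/240
u4 passes through 2 substitutions, ending at center (1/10, -2/5), radius 1/40
u1 passes through 1 substitution, ending at center (1/2, 0), radius 1/8


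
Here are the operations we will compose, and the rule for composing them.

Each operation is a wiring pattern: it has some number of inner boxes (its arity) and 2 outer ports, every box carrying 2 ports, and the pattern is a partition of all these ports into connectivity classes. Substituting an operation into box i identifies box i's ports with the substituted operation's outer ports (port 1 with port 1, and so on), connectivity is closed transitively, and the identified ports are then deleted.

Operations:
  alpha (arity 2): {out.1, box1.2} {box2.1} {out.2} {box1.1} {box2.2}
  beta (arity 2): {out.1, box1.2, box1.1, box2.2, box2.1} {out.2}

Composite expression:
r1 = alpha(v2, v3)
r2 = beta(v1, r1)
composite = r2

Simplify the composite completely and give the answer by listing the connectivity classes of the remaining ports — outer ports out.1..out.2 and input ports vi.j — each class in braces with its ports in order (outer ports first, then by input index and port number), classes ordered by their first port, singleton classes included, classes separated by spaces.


Substituting into beta glues patterns; closure does the rest.
alpha over (v2, v3) gives {out.1, v2.2} {out.2} {v2.1} {v3.1} {v3.2}, out.j being that stage's outer ports
beta over (v1, v2, v3) gives {out.1, v1.1, v1.2, v2.2} {out.2} {v2.1} {v3.1} {v3.2}, out.j being that stage's outer ports

{out.1, v1.1, v1.2, v2.2} {out.2} {v2.1} {v3.1} {v3.2}


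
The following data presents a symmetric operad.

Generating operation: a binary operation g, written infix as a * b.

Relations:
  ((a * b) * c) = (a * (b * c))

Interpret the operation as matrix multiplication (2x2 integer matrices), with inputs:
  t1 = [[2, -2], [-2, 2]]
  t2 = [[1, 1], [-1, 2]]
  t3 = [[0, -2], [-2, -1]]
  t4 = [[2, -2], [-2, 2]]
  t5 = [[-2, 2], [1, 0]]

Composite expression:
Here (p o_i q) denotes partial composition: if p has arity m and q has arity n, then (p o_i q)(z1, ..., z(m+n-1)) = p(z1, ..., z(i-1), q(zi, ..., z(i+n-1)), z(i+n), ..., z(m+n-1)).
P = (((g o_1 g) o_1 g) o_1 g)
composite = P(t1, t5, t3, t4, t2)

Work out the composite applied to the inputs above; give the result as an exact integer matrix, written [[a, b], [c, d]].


[[-64, 32], [64, -32]]


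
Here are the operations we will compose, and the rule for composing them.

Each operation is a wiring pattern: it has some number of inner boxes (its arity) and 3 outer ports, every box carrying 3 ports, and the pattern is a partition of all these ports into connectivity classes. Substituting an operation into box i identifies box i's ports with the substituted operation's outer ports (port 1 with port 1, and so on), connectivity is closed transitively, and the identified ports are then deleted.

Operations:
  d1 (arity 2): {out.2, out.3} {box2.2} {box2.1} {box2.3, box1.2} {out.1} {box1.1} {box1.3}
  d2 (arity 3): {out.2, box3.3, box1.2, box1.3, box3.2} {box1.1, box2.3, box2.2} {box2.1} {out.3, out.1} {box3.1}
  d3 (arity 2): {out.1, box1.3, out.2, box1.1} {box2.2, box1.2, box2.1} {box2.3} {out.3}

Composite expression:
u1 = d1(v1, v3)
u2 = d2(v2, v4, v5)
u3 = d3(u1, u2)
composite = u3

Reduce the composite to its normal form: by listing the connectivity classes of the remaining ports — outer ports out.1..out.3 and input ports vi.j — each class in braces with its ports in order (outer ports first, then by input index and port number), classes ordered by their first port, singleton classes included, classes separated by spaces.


{out.1, out.2, v2.2, v2.3, v5.2, v5.3} {out.3} {v1.1} {v1.2, v3.3} {v1.3} {v2.1, v4.2, v4.3} {v3.1} {v3.2} {v4.1} {v5.1}


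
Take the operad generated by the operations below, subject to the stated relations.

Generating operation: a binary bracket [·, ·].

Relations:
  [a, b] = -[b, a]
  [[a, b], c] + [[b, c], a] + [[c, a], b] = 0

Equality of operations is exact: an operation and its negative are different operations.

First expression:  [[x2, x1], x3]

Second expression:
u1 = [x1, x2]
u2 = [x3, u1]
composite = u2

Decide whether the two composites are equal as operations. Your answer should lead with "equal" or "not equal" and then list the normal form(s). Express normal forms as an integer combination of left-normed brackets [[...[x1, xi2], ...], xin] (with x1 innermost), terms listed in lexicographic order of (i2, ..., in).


equal; the common form is -[[x1, x2], x3]

The first expression reduces to -[[x1, x2], x3]
The second expression reduces to -[[x1, x2], x3]
Identical normal forms: equal.


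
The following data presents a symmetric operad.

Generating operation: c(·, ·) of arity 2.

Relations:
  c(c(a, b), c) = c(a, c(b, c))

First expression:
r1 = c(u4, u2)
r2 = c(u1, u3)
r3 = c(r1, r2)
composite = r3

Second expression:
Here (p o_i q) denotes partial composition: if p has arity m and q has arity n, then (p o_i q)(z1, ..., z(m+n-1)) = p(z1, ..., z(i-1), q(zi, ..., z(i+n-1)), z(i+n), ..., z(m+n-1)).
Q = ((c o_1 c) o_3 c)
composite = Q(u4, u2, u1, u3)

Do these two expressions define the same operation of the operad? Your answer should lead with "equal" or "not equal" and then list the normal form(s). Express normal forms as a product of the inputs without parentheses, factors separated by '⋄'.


equal: each reduces to u4 ⋄ u2 ⋄ u1 ⋄ u3


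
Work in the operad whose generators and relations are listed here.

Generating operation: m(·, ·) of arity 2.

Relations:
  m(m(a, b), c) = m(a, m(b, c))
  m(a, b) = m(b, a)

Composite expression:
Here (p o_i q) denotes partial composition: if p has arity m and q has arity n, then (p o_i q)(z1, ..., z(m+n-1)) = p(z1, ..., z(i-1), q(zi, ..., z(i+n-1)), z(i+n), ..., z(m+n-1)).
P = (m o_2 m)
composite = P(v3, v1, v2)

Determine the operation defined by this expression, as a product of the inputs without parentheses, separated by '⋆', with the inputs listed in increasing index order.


v1 ⋆ v2 ⋆ v3


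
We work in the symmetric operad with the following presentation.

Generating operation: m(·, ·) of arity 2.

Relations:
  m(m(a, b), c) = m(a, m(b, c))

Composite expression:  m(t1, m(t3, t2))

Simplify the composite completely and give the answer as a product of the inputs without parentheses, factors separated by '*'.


t1 * t3 * t2


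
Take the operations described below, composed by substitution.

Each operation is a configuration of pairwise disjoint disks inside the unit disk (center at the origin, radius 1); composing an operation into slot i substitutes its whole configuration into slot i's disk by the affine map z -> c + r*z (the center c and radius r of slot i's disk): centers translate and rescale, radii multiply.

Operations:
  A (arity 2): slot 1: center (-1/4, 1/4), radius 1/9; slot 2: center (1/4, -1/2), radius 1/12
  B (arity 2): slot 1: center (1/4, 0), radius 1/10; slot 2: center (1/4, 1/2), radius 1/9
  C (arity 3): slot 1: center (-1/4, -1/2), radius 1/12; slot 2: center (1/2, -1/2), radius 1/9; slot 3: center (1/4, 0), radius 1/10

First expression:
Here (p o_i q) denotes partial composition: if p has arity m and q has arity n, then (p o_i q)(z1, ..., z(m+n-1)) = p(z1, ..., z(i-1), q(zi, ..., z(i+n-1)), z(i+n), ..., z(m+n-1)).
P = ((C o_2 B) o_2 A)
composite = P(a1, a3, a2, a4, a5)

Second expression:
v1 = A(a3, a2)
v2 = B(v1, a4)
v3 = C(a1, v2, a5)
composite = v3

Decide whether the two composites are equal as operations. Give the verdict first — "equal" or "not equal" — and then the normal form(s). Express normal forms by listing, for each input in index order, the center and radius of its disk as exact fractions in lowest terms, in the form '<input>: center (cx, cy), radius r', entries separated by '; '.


The first expression, normalized: a1: center (-1/4, -1/2), radius 1/12; a2: center (191/360, -91/180), radius 1/1080; a3: center (21/40, -179/360), radius 1/810; a4: center (19/36, -4/9), radius 1/81; a5: center (1/4, 0), radius 1/10
The second expression, normalized: a1: center (-1/4, -1/2), radius 1/12; a2: center (191/360, -91/180), radius 1/1080; a3: center (21/40, -179/360), radius 1/810; a4: center (19/36, -4/9), radius 1/81; a5: center (1/4, 0), radius 1/10
Both agree, so they are equal.

equal; both compose to a1: center (-1/4, -1/2), radius 1/12; a2: center (191/360, -91/180), radius 1/1080; a3: center (21/40, -179/360), radius 1/810; a4: center (19/36, -4/9), radius 1/81; a5: center (1/4, 0), radius 1/10


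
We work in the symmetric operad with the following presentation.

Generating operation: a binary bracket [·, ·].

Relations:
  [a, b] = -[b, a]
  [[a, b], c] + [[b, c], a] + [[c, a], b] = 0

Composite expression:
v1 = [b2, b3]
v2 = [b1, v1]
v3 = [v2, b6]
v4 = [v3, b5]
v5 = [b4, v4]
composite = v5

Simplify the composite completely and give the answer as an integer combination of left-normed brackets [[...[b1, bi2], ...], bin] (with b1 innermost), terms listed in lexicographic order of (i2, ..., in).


-[[[[[b1, b2], b3], b6], b5], b4] + [[[[[b1, b3], b2], b6], b5], b4]

Left-normed coefficients sit on the b1-initial expansion words.
Composite bracket: [b4, [[[b1, [b2, b3]], b6], b5]]
Each bracket splits as ab - ba, giving 32 signed words (2^5 = 32).
Keep just the words that open with b1:
  word b1b2b3b6b5b4 has sign -1, contributing -[[[[[b1, b2], b3], b6], b5], b4]
  word b1b3b2b6b5b4 has sign +1, contributing +[[[[[b1, b3], b2], b6], b5], b4]


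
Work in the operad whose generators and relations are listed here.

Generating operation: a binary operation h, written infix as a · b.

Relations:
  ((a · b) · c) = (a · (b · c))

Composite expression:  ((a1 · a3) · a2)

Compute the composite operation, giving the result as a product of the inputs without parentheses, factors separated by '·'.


All parenthesizations of h agree; list the a-inputs left to right.
(a1 · a3) linearizes to a1 · a3
((a1 · a3) · a2) linearizes to a1 · a3 · a2

a1 · a3 · a2


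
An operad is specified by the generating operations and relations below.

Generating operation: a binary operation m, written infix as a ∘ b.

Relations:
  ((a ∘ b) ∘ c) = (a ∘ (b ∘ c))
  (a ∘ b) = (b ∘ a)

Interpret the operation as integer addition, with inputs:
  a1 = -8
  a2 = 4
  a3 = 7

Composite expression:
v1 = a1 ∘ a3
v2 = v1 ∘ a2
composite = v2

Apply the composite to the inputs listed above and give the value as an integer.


3

(a1 ∘ a3) = -1
((a1 ∘ a3) ∘ a2) = 3


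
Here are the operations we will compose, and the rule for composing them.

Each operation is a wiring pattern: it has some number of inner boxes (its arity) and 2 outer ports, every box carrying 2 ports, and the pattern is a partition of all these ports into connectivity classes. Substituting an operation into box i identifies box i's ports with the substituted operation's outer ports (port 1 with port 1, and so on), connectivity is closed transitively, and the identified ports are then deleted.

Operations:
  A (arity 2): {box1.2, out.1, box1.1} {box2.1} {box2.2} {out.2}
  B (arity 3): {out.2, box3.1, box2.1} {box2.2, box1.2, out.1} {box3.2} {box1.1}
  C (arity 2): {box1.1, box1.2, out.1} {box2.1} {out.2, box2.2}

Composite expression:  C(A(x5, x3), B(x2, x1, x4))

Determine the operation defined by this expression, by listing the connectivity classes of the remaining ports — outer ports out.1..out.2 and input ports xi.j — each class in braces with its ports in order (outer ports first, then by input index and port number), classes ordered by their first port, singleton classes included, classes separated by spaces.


{out.1, x5.1, x5.2} {out.2, x1.1, x4.1} {x1.2, x2.2} {x2.1} {x3.1} {x3.2} {x4.2}

Two ports join when wires chain via C-identified ports.
composing A on (x5, x3), with out.j its own outer ports: {out.1, x5.1, x5.2} {out.2} {x3.1} {x3.2}
composing B on (x2, x1, x4), with out.j its own outer ports: {out.1, x1.2, x2.2} {out.2, x1.1, x4.1} {x2.1} {x4.2}
composing C on (x5, x3, x2, x1, x4), with out.j its own outer ports: {out.1, x5.1, x5.2} {out.2, x1.1, x4.1} {x1.2, x2.2} {x2.1} {x3.1} {x3.2} {x4.2}


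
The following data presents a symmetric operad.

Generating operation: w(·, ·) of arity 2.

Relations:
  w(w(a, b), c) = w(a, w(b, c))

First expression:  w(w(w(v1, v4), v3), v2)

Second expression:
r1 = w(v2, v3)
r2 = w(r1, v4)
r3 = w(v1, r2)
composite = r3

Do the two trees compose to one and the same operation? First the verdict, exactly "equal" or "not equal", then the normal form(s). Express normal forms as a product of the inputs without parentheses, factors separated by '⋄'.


not equal; first: v1 ⋄ v4 ⋄ v3 ⋄ v2; second: v1 ⋄ v2 ⋄ v3 ⋄ v4

The first expression, normalized: v1 ⋄ v4 ⋄ v3 ⋄ v2
The second expression, normalized: v1 ⋄ v2 ⋄ v3 ⋄ v4
Distinct normal forms: not equal.


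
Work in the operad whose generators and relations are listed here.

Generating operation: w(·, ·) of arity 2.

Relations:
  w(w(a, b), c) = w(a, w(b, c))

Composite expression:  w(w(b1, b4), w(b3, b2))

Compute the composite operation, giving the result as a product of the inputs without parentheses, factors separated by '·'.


b1 · b4 · b3 · b2

The w-tree's shape is irrelevant; the b-reading-order decides.
w(b1, b4) linearizes to b1 · b4
w(b3, b2) linearizes to b3 · b2
w(w(b1, b4), w(b3, b2)) linearizes to b1 · b4 · b3 · b2


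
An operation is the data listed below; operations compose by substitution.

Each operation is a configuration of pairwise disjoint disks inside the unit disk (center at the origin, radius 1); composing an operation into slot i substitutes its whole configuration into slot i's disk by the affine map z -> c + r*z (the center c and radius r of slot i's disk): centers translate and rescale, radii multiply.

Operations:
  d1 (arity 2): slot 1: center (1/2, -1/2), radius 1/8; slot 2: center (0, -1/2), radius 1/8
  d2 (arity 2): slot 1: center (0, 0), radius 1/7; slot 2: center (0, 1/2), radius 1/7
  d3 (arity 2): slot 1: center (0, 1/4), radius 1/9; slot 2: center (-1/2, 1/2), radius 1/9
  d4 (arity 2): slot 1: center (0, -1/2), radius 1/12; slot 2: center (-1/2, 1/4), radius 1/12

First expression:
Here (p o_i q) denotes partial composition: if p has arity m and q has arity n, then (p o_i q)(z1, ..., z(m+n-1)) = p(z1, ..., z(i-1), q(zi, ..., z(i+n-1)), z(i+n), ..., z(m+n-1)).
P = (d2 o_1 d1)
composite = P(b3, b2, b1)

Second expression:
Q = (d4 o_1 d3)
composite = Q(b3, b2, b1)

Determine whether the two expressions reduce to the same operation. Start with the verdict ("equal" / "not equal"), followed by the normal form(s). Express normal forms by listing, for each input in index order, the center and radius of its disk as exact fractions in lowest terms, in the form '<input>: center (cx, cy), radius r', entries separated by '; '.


The first expression, normalized: b1: center (0, 1/2), radius 1/7; b2: center (0, -1/14), radius 1/56; b3: center (1/14, -1/14), radius 1/56
The second expression, normalized: b1: center (-1/2, 1/4), radius 1/12; b2: center (-1/24, -11/24), radius 1/108; b3: center (0, -23/48), radius 1/108
The normal forms differ: not equal.

not equal — first b1: center (0, 1/2), radius 1/7; b2: center (0, -1/14), radius 1/56; b3: center (1/14, -1/14), radius 1/56, second b1: center (-1/2, 1/4), radius 1/12; b2: center (-1/24, -11/24), radius 1/108; b3: center (0, -23/48), radius 1/108


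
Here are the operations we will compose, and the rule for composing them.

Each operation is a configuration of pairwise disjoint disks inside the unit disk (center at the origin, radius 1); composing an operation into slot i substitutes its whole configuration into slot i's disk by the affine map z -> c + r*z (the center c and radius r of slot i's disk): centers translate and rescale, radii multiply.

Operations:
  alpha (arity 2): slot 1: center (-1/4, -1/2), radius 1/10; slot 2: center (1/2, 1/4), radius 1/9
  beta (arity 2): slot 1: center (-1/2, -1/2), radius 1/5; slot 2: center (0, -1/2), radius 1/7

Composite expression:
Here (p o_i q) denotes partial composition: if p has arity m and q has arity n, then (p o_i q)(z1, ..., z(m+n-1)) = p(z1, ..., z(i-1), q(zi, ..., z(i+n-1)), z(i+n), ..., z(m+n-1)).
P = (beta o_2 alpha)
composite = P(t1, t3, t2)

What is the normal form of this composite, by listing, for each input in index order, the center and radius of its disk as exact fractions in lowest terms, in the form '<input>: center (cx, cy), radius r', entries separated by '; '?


t1: center (-1/2, -1/2), radius 1/5; t2: center (1/14, -13/28), radius 1/63; t3: center (-1/28, -4/7), radius 1/70

Affine substitution under beta: radii multiply and t-centers shift.
for t1, the 1-step affine chain lands on center (-1/2, -1/2), radius 1/5
for t3, the 2-step affine chain lands on center (-1/28, -4/7), radius 1/70
for t2, the 2-step affine chain lands on center (1/14, -13/28), radius 1/63


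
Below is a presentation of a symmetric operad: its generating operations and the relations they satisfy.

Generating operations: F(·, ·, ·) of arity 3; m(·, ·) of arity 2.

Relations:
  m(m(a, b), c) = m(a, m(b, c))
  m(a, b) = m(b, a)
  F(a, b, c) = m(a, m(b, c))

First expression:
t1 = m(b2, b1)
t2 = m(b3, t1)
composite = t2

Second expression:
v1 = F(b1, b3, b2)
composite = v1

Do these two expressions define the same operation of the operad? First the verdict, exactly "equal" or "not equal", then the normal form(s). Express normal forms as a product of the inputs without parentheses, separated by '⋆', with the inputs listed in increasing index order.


equal; both compose to b1 ⋆ b2 ⋆ b3

The first expression reduces to b1 ⋆ b2 ⋆ b3
The second expression reduces to b1 ⋆ b2 ⋆ b3
Same normal form: equal.


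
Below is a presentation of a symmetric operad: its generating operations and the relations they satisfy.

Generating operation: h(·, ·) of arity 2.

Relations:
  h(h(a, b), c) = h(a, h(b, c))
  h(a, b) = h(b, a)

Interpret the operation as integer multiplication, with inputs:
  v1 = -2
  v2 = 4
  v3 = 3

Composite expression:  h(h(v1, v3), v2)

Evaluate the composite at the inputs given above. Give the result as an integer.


h(v1, v3) = -6
h(h(v1, v3), v2) = -24

-24


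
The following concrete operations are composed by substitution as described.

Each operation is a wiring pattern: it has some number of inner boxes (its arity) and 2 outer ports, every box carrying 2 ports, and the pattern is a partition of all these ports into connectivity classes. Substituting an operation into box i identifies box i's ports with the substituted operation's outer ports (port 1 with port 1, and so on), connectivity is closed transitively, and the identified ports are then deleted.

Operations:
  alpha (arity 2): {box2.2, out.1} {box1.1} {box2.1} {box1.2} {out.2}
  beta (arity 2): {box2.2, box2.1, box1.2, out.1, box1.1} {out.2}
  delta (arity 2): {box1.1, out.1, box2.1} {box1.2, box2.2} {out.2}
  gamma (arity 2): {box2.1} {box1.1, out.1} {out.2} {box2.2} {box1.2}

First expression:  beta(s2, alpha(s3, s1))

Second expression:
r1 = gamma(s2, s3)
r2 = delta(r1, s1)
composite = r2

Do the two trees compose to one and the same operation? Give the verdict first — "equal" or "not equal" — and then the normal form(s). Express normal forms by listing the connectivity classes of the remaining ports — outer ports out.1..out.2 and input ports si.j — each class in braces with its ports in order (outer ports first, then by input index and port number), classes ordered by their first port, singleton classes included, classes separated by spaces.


not equal: they reduce to {out.1, s1.2, s2.1, s2.2} {out.2} {s1.1} {s3.1} {s3.2} and {out.1, s1.1, s2.1} {out.2} {s1.2} {s2.2} {s3.1} {s3.2}

In normal form, the first expression is {out.1, s1.2, s2.1, s2.2} {out.2} {s1.1} {s3.1} {s3.2}
In normal form, the second expression is {out.1, s1.1, s2.1} {out.2} {s1.2} {s2.2} {s3.1} {s3.2}
They disagree, so not equal.


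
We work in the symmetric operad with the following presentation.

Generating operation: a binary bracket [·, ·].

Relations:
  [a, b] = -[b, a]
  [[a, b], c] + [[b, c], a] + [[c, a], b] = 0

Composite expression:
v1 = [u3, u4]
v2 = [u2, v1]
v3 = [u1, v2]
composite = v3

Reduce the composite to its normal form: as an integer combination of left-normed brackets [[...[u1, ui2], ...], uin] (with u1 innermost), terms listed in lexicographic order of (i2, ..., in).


Expand each bracket as ab - ba; the u1-initial words give the coefficients.
Composite bracket: [u1, [u2, [u3, u4]]]
Each bracket splits as ab - ba, giving 8 signed words (2^3 = 8).
The u1-initial words carry the normal form:
  the word u1u2u3u4 carries sign +1 and contributes +[[[u1, u2], u3], u4]
  the word u1u2u4u3 carries sign -1 and contributes -[[[u1, u2], u4], u3]
  the word u1u3u4u2 carries sign -1 and contributes -[[[u1, u3], u4], u2]
  the word u1u4u3u2 carries sign +1 and contributes +[[[u1, u4], u3], u2]

[[[u1, u2], u3], u4] - [[[u1, u2], u4], u3] - [[[u1, u3], u4], u2] + [[[u1, u4], u3], u2]


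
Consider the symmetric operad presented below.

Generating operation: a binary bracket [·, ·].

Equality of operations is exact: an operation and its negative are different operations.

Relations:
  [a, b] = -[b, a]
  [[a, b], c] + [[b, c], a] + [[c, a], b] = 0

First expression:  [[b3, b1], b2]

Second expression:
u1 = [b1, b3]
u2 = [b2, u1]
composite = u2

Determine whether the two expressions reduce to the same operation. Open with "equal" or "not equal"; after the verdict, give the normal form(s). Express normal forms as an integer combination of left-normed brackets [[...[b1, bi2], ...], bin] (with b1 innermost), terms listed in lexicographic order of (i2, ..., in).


The first composite normalizes to -[[b1, b3], b2]
The second composite normalizes to -[[b1, b3], b2]
Identical normal forms: equal.

equal; both compose to -[[b1, b3], b2]


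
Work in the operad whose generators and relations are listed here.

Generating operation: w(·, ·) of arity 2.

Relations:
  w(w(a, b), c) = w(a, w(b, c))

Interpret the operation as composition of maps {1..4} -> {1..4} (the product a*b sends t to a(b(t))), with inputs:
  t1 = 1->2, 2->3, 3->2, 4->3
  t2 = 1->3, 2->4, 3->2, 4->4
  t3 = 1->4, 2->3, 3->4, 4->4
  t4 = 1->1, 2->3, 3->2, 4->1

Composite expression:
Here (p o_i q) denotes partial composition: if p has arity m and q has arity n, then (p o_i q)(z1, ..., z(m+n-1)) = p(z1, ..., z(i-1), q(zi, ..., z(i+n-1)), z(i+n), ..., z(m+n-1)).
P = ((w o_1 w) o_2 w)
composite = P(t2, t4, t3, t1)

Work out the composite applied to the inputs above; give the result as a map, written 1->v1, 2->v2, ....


w(t4, t3) = 1->1, 2->2, 3->1, 4->1
w(t2, w(t4, t3)) = 1->3, 2->4, 3->3, 4->3
w(w(t2, w(t4, t3)), t1) = 1->4, 2->3, 3->4, 4->3

1->4, 2->3, 3->4, 4->3


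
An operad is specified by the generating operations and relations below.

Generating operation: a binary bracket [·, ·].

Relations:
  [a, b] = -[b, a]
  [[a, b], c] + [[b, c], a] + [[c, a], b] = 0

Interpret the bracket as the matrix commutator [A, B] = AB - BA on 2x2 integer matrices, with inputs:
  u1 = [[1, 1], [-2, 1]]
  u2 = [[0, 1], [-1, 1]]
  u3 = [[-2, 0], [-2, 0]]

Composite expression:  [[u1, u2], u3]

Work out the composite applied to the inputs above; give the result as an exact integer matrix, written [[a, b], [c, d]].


[u1, u2] = [[1, 1], [2, -1]]
[[u1, u2], u3] = [[-2, 2], [0, 2]]

[[-2, 2], [0, 2]]


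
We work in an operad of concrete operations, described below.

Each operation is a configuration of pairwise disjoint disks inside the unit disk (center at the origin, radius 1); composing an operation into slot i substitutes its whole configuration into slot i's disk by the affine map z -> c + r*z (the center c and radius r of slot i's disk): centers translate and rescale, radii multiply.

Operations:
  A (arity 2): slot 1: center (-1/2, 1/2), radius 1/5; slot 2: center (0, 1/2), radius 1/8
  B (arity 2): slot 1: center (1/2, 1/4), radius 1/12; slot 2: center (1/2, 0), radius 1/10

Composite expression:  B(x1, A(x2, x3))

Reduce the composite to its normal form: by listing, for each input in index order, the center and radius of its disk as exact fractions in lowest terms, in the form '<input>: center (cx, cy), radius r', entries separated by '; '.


x1: center (1/2, 1/4), radius 1/12; x2: center (9/20, 1/20), radius 1/50; x3: center (1/2, 1/20), radius 1/80

Each x-disk chains the slot maps above it in B; radii multiply.
x1: after 1 affine step, its disk has center (1/2, 1/4), radius 1/12
x2: after 2 affine steps, its disk has center (9/20, 1/20), radius 1/50
x3: after 2 affine steps, its disk has center (1/2, 1/20), radius 1/80
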